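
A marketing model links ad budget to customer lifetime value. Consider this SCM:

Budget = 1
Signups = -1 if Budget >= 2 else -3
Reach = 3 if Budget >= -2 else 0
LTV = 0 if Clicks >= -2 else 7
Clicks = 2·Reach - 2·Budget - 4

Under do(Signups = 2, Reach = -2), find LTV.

7

The joint intervention fixes Signups = 2, Reach = -2, removing each variable's own equation.
Clicks = 2·Reach - 2·Budget - 4  [with Reach=-2, Budget=1]  = -10
LTV = 0 if Clicks >= -2 else 7  [with Clicks=-10]  = 7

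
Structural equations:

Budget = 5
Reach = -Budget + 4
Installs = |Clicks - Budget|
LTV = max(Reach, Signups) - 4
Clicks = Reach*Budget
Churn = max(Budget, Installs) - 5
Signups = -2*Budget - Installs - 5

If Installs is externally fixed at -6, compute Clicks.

Under do(Installs=-6), the mechanism Installs = |Clicks - Budget| is discarded; Installs is fixed at -6.
Since Clicks is not a descendant of the intervened variable, it is unaffected.
Reach = -Budget + 4  [with Budget=5]  = -1
Clicks = Reach*Budget  [with Reach=-1, Budget=5]  = -5

-5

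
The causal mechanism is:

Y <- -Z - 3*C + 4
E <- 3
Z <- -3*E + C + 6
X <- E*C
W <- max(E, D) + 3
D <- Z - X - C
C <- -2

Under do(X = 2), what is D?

-5

Intervening sets X = 2 and removes its equation (X <- E*C).
Z = -3*E + C + 6  [with E=3, C=-2]  = -5
D = Z - X - C  [with Z=-5, X=2, C=-2]  = -5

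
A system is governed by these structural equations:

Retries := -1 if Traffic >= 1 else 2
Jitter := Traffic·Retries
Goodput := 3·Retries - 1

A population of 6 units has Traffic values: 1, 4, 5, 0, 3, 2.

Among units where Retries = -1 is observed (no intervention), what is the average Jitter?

-3

Conditioning on Retries=-1 selects the 5 unit(s) with Traffic ∈ {1, 4, 5, 3, 2}. Their Jitter values: -1, -4, -5, -3, -2. Mean = -3.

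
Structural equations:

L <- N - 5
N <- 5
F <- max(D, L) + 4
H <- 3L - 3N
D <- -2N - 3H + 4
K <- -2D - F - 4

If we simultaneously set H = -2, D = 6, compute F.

Setting H = -2, D = 6 by intervention discards those variables' equations.
L = N - 5  [with N=5]  = 0
F = max(D, L) + 4  [with D=6, L=0]  = 10

10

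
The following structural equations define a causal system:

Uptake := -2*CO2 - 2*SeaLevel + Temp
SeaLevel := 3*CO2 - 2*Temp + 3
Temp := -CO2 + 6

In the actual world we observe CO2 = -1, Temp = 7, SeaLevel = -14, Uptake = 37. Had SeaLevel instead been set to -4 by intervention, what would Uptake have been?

The intervention breaks the incoming arrows to SeaLevel: SeaLevel := 3*CO2 - 2*Temp + 3 no longer applies, and SeaLevel = -4.
Temp = -CO2 + 6  [with CO2=-1]  = 7
Uptake = -2*CO2 - 2*SeaLevel + Temp  [with CO2=-1, SeaLevel=-4, Temp=7]  = 17

17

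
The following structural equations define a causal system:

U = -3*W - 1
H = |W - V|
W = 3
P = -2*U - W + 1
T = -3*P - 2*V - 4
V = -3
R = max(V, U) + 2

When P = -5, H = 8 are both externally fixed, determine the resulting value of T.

The joint intervention fixes P = -5, H = 8, removing each variable's own equation.
T = -3*P - 2*V - 4  [with P=-5, V=-3]  = 17

17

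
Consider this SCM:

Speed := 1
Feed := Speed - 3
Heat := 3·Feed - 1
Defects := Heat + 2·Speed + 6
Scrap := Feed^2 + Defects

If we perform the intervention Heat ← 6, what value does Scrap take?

do(Heat=6) replaces the equation Heat := 3·Feed - 1 with the constant Heat = 6.
Feed = Speed - 3  [with Speed=1]  = -2
Defects = Heat + 2·Speed + 6  [with Heat=6, Speed=1]  = 14
Scrap = Feed^2 + Defects  [with Feed=-2, Defects=14]  = 18

18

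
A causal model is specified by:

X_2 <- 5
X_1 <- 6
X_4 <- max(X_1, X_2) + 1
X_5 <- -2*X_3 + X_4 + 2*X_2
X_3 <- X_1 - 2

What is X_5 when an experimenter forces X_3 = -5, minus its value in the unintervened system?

do(X_3=-5) replaces the equation X_3 <- X_1 - 2 with the constant X_3 = -5.
X_4 = max(X_1, X_2) + 1  [with X_1=6, X_2=5]  = 7
X_5 = -2*X_3 + X_4 + 2*X_2  [with X_3=-5, X_4=7, X_2=5]  = 27
Without intervention: X_3 = X_1 - 2  [with X_1=6]  = 4; X_4 = max(X_1, X_2) + 1  [with X_1=6, X_2=5]  = 7; X_5 = -2*X_3 + X_4 + 2*X_2  [with X_3=4, X_4=7, X_2=5]  = 9.
Change = 27 − 9 = 18.

18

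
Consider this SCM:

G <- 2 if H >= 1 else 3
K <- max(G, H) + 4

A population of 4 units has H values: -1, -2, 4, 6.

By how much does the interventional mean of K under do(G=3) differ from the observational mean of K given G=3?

Every unit gets G=3 under the intervention. K values become 7, 7, 8, 10; E[K|do(G=3)] = 8.
Observing G=3 restricts to units where G's equation naturally yields 3: H ∈ {-1, -2}. In that subpopulation K = 7, 7, mean 7.
Difference = 8 − 7 = 1.

1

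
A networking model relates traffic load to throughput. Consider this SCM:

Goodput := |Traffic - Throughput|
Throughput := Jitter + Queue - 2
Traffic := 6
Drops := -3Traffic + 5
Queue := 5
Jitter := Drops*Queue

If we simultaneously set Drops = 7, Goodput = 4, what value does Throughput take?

38

The joint intervention fixes Drops = 7, Goodput = 4, removing each variable's own equation.
Jitter = Drops*Queue  [with Drops=7, Queue=5]  = 35
Throughput = Jitter + Queue - 2  [with Jitter=35, Queue=5]  = 38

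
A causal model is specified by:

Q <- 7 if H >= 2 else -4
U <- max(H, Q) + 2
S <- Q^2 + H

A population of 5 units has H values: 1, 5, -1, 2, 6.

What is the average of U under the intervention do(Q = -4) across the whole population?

do(Q=-4) breaks Q's dependence on H. With Q=-4 fixed, U across the units is 3, 7, 1, 4, 8, mean 4.6.

4.6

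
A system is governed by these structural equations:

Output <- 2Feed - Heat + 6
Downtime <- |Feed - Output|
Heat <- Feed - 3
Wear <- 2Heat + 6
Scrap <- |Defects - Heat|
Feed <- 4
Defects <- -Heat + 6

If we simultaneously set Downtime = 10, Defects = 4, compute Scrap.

3

Under do(Downtime = 10, Defects = 4), each intervened variable's structural equation is replaced by its fixed value.
Heat = Feed - 3  [with Feed=4]  = 1
Scrap = |Defects - Heat|  [with Defects=4, Heat=1]  = 3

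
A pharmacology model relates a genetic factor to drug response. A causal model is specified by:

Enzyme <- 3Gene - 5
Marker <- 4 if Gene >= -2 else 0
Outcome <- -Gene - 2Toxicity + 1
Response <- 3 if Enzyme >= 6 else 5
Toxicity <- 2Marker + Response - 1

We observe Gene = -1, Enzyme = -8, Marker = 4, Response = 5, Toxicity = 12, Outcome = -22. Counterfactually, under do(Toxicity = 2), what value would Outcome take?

-2

The intervention breaks the incoming arrows to Toxicity: Toxicity <- 2Marker + Response - 1 no longer applies, and Toxicity = 2.
Outcome = -Gene - 2Toxicity + 1  [with Gene=-1, Toxicity=2]  = -2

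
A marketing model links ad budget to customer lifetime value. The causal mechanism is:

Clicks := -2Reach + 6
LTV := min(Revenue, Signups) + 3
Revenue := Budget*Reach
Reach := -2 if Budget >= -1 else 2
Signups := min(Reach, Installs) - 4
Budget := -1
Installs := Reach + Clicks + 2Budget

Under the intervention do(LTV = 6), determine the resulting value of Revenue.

Intervening sets LTV = 6 and removes its equation (LTV := min(Revenue, Signups) + 3).
Since Revenue is not a descendant of the intervened variable, it is unaffected.
Reach = -2 if Budget >= -1 else 2  [with Budget=-1]  = -2
Revenue = Budget*Reach  [with Budget=-1, Reach=-2]  = 2

2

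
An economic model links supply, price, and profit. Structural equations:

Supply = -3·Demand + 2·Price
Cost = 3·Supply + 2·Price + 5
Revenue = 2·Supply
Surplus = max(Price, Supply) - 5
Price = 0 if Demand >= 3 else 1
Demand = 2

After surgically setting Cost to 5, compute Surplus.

-4

Under do(Cost=5), the mechanism Cost = 3·Supply + 2·Price + 5 is discarded; Cost is fixed at 5.
Since Surplus is not a descendant of the intervened variable, it is unaffected.
Price = 0 if Demand >= 3 else 1  [with Demand=2]  = 1
Supply = -3·Demand + 2·Price  [with Demand=2, Price=1]  = -4
Surplus = max(Price, Supply) - 5  [with Price=1, Supply=-4]  = -4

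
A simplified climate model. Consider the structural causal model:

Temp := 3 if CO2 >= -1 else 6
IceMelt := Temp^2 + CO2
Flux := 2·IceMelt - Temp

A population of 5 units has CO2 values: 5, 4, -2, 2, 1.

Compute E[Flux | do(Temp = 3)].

19

do(Temp=3) breaks Temp's dependence on CO2. With Temp=3 fixed, Flux across the units is 25, 23, 11, 19, 17, mean 19.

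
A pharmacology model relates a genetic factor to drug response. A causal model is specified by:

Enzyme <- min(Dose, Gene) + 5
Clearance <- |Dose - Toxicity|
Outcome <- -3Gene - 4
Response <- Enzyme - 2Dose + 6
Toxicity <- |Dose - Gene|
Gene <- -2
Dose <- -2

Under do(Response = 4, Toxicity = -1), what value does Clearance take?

The joint intervention fixes Response = 4, Toxicity = -1, removing each variable's own equation.
Clearance = |Dose - Toxicity|  [with Dose=-2, Toxicity=-1]  = 1

1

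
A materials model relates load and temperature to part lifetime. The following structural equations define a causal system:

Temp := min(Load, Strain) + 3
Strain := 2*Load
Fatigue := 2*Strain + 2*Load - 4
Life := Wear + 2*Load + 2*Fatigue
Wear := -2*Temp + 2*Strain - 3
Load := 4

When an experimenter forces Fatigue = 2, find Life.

The intervention breaks the incoming arrows to Fatigue: Fatigue := 2*Strain + 2*Load - 4 no longer applies, and Fatigue = 2.
Strain = 2*Load  [with Load=4]  = 8
Temp = min(Load, Strain) + 3  [with Load=4, Strain=8]  = 7
Wear = -2*Temp + 2*Strain - 3  [with Temp=7, Strain=8]  = -1
Life = Wear + 2*Load + 2*Fatigue  [with Wear=-1, Load=4, Fatigue=2]  = 11

11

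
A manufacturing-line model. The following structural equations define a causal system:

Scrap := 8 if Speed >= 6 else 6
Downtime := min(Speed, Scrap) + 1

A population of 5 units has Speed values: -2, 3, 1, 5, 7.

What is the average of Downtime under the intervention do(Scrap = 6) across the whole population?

The intervention sets Scrap=6 in all 5 units regardless of Speed. Recomputing Downtime per unit gives -1, 4, 2, 6, 7; average 3.6.

3.6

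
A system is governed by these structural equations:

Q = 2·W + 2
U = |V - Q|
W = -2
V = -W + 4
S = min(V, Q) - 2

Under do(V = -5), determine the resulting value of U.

3

Under do(V=-5), the mechanism V = -W + 4 is discarded; V is fixed at -5.
Q = 2·W + 2  [with W=-2]  = -2
U = |V - Q|  [with V=-5, Q=-2]  = 3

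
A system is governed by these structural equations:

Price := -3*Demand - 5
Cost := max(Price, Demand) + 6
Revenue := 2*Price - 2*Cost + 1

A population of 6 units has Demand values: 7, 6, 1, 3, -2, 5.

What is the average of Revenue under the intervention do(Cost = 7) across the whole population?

-43

do(Cost=7) breaks Cost's dependence on Demand. With Cost=7 fixed, Revenue across the units is -65, -59, -29, -41, -11, -53, mean -43.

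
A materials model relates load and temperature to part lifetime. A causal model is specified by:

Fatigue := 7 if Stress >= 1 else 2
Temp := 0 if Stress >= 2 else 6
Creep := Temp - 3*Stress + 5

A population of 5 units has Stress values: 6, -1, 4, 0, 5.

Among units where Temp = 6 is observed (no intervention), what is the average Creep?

12.5

Conditioning on Temp=6 selects the 2 unit(s) with Stress ∈ {-1, 0}. Their Creep values: 14, 11. Mean = 12.5.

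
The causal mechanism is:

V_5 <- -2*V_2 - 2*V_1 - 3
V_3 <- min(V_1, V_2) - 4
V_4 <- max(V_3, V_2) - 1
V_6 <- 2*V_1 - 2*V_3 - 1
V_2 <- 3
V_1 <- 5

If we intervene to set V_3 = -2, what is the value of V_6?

The intervention breaks the incoming arrows to V_3: V_3 <- min(V_1, V_2) - 4 no longer applies, and V_3 = -2.
V_6 = 2*V_1 - 2*V_3 - 1  [with V_1=5, V_3=-2]  = 13

13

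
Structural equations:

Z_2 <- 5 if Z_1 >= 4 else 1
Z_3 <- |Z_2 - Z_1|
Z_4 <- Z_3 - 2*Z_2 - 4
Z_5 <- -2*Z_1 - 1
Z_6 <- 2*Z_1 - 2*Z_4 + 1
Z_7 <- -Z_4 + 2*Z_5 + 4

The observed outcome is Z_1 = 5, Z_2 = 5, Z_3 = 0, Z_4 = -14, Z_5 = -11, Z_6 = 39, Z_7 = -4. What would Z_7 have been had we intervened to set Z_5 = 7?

Under do(Z_5=7), the mechanism Z_5 <- -2*Z_1 - 1 is discarded; Z_5 is fixed at 7.
Z_2 = 5 if Z_1 >= 4 else 1  [with Z_1=5]  = 5
Z_3 = |Z_2 - Z_1|  [with Z_2=5, Z_1=5]  = 0
Z_4 = Z_3 - 2*Z_2 - 4  [with Z_3=0, Z_2=5]  = -14
Z_7 = -Z_4 + 2*Z_5 + 4  [with Z_4=-14, Z_5=7]  = 32

32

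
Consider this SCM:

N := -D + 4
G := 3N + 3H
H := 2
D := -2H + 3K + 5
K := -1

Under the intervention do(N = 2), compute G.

Intervening sets N = 2 and removes its equation (N := -D + 4).
G = 3N + 3H  [with N=2, H=2]  = 12

12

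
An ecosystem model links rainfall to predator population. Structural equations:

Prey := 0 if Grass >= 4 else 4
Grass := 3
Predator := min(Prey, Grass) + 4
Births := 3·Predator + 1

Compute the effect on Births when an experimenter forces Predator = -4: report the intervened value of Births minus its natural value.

The intervention breaks the incoming arrows to Predator: Predator := min(Prey, Grass) + 4 no longer applies, and Predator = -4.
Births = 3·Predator + 1  [with Predator=-4]  = -11
Without intervention: Prey = 0 if Grass >= 4 else 4  [with Grass=3]  = 4; Predator = min(Prey, Grass) + 4  [with Prey=4, Grass=3]  = 7; Births = 3·Predator + 1  [with Predator=7]  = 22.
Change = -11 − 22 = -33.

-33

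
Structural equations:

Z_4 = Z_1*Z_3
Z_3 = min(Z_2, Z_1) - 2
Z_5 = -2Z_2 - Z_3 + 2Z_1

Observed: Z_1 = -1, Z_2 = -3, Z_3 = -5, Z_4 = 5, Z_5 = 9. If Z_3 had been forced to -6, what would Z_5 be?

do(Z_3=-6) replaces the equation Z_3 = min(Z_2, Z_1) - 2 with the constant Z_3 = -6.
Z_5 = -2Z_2 - Z_3 + 2Z_1  [with Z_2=-3, Z_3=-6, Z_1=-1]  = 10

10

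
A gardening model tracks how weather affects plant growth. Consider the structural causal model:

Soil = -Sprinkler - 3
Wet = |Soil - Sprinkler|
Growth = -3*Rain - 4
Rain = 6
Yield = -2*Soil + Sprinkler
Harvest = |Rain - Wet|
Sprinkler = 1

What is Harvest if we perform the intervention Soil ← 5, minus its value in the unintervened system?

1

The intervention breaks the incoming arrows to Soil: Soil = -Sprinkler - 3 no longer applies, and Soil = 5.
Wet = |Soil - Sprinkler|  [with Soil=5, Sprinkler=1]  = 4
Harvest = |Rain - Wet|  [with Rain=6, Wet=4]  = 2
Without intervention: Soil = -Sprinkler - 3  [with Sprinkler=1]  = -4; Wet = |Soil - Sprinkler|  [with Soil=-4, Sprinkler=1]  = 5; Harvest = |Rain - Wet|  [with Rain=6, Wet=5]  = 1.
Change = 2 − 1 = 1.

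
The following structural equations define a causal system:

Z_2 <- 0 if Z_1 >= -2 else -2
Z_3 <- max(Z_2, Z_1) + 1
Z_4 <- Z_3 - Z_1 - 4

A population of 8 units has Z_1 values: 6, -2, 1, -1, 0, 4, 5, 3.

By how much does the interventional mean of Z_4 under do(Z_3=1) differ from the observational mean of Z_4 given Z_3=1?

-3

do(Z_3=1) breaks Z_3's dependence on Z_1. With Z_3=1 fixed, Z_4 across the units is -9, -1, -4, -2, -3, -7, -8, -6, mean -5.
E[Z_4|Z_3=1] averages over only the 3 units with Z_3=1 (Z_1 = -2, -1, 0): Z_4 = -1, -2, -3, mean -2.
Difference = -5 − (-2) = -3.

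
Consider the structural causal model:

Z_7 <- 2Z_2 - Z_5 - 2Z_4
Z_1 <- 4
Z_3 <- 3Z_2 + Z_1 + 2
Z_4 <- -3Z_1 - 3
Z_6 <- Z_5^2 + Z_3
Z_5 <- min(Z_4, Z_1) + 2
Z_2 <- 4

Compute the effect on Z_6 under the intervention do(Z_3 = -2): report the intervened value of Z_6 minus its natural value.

-20

The intervention breaks the incoming arrows to Z_3: Z_3 <- 3Z_2 + Z_1 + 2 no longer applies, and Z_3 = -2.
Z_4 = -3Z_1 - 3  [with Z_1=4]  = -15
Z_5 = min(Z_4, Z_1) + 2  [with Z_4=-15, Z_1=4]  = -13
Z_6 = Z_5^2 + Z_3  [with Z_5=-13, Z_3=-2]  = 167
Without intervention: Z_3 = 3Z_2 + Z_1 + 2  [with Z_2=4, Z_1=4]  = 18; Z_4 = -3Z_1 - 3  [with Z_1=4]  = -15; Z_5 = min(Z_4, Z_1) + 2  [with Z_4=-15, Z_1=4]  = -13; Z_6 = Z_5^2 + Z_3  [with Z_5=-13, Z_3=18]  = 187.
Change = 167 − 187 = -20.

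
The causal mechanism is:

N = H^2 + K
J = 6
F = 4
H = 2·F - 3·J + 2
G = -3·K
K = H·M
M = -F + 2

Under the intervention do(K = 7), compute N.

Under do(K=7), the mechanism K = H·M is discarded; K is fixed at 7.
H = 2·F - 3·J + 2  [with F=4, J=6]  = -8
N = H^2 + K  [with H=-8, K=7]  = 71

71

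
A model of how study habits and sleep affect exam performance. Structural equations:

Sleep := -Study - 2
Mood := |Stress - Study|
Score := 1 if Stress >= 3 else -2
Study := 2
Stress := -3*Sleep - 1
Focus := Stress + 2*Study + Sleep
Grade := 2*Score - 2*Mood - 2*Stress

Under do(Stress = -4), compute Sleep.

-4

Under do(Stress=-4), the mechanism Stress := -3*Sleep - 1 is discarded; Stress is fixed at -4.
Since Sleep is not a descendant of the intervened variable, it is unaffected.
Sleep = -Study - 2  [with Study=2]  = -4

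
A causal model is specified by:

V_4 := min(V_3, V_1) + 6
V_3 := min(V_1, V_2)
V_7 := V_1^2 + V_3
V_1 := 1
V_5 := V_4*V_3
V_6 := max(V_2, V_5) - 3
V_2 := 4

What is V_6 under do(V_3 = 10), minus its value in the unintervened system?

63

The intervention breaks the incoming arrows to V_3: V_3 := min(V_1, V_2) no longer applies, and V_3 = 10.
V_4 = min(V_3, V_1) + 6  [with V_3=10, V_1=1]  = 7
V_5 = V_4*V_3  [with V_4=7, V_3=10]  = 70
V_6 = max(V_2, V_5) - 3  [with V_2=4, V_5=70]  = 67
Without intervention: V_3 = min(V_1, V_2)  [with V_1=1, V_2=4]  = 1; V_4 = min(V_3, V_1) + 6  [with V_3=1, V_1=1]  = 7; V_5 = V_4*V_3  [with V_4=7, V_3=1]  = 7; V_6 = max(V_2, V_5) - 3  [with V_2=4, V_5=7]  = 4.
Change = 67 − 4 = 63.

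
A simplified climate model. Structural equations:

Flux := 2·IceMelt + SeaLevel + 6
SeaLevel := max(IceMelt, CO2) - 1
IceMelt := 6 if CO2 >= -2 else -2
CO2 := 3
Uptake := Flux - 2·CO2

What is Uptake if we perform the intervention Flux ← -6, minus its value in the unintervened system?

Intervening sets Flux = -6 and removes its equation (Flux := 2·IceMelt + SeaLevel + 6).
Uptake = Flux - 2·CO2  [with Flux=-6, CO2=3]  = -12
Without intervention: IceMelt = 6 if CO2 >= -2 else -2  [with CO2=3]  = 6; SeaLevel = max(IceMelt, CO2) - 1  [with IceMelt=6, CO2=3]  = 5; Flux = 2·IceMelt + SeaLevel + 6  [with IceMelt=6, SeaLevel=5]  = 23; Uptake = Flux - 2·CO2  [with Flux=23, CO2=3]  = 17.
Change = -12 − 17 = -29.

-29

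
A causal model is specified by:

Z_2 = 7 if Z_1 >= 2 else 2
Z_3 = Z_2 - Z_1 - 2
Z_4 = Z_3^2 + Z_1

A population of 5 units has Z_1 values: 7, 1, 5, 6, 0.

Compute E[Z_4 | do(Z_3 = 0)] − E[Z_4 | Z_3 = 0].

1.3

Under do(Z_3=0), Z_3's equation is replaced by Z_3=0 for every unit. Per-unit Z_4: 7, 1, 5, 6, 0. Mean = 3.8.
E[Z_4|Z_3=0] averages over only the 2 units with Z_3=0 (Z_1 = 5, 0): Z_4 = 5, 0, mean 2.5.
Difference = 3.8 − 2.5 = 1.3.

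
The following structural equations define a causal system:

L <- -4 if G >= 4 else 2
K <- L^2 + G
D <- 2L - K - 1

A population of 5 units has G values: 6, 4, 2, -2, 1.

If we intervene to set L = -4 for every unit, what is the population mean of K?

The intervention sets L=-4 in all 5 units regardless of G. Recomputing K per unit gives 22, 20, 18, 14, 17; average 18.2.

18.2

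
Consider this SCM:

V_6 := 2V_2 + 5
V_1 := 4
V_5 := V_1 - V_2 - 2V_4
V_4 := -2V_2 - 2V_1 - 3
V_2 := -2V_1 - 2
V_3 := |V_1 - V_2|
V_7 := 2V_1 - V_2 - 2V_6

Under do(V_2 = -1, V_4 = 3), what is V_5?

-1

Setting V_2 = -1, V_4 = 3 by intervention discards those variables' equations.
V_5 = V_1 - V_2 - 2V_4  [with V_1=4, V_2=-1, V_4=3]  = -1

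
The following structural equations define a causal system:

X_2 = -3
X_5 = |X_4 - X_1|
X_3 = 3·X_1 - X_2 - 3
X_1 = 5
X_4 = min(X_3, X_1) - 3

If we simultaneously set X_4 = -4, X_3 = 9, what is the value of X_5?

9

The joint intervention fixes X_4 = -4, X_3 = 9, removing each variable's own equation.
X_5 = |X_4 - X_1|  [with X_4=-4, X_1=5]  = 9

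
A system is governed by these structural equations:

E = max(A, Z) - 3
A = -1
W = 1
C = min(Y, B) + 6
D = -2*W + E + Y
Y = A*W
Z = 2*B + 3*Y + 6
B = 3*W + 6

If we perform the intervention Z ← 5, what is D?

-1

do(Z=5) replaces the equation Z = 2*B + 3*Y + 6 with the constant Z = 5.
Y = A*W  [with A=-1, W=1]  = -1
E = max(A, Z) - 3  [with A=-1, Z=5]  = 2
D = -2*W + E + Y  [with W=1, E=2, Y=-1]  = -1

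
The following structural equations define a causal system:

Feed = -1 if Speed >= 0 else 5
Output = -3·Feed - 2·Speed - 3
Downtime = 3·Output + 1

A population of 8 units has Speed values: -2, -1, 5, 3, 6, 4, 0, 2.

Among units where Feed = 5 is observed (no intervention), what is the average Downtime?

-44

Observing Feed=5 restricts to units where Feed's equation naturally yields 5: Speed ∈ {-2, -1}. In that subpopulation Downtime = -41, -47, mean -44.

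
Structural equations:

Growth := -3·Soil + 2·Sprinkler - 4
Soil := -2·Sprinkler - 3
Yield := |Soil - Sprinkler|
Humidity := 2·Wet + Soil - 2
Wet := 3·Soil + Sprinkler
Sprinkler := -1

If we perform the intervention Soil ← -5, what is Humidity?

do(Soil=-5) replaces the equation Soil := -2·Sprinkler - 3 with the constant Soil = -5.
Wet = 3·Soil + Sprinkler  [with Soil=-5, Sprinkler=-1]  = -16
Humidity = 2·Wet + Soil - 2  [with Wet=-16, Soil=-5]  = -39

-39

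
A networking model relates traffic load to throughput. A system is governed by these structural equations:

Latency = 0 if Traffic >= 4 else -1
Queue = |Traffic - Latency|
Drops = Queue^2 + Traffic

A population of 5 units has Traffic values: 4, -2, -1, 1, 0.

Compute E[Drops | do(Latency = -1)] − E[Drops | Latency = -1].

Under do(Latency=-1), Latency's equation is replaced by Latency=-1 for every unit. Per-unit Drops: 29, -1, -1, 5, 1. Mean = 6.6.
Conditioning on Latency=-1 selects the 4 unit(s) with Traffic ∈ {-2, -1, 1, 0}. Their Drops values: -1, -1, 5, 1. Mean = 1.
Difference = 6.6 − 1 = 5.6.

5.6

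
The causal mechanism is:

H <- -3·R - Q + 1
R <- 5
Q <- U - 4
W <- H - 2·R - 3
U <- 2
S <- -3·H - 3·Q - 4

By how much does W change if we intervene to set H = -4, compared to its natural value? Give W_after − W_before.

Under do(H=-4), the mechanism H <- -3·R - Q + 1 is discarded; H is fixed at -4.
W = H - 2·R - 3  [with H=-4, R=5]  = -17
Without intervention: Q = U - 4  [with U=2]  = -2; H = -3·R - Q + 1  [with R=5, Q=-2]  = -12; W = H - 2·R - 3  [with H=-12, R=5]  = -25.
Change = -17 − (-25) = 8.

8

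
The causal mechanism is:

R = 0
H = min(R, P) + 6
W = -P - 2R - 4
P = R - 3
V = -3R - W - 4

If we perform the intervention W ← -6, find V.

2

Intervening sets W = -6 and removes its equation (W = -P - 2R - 4).
V = -3R - W - 4  [with R=0, W=-6]  = 2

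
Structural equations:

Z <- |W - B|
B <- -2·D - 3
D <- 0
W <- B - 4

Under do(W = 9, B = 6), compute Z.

3

The joint intervention fixes W = 9, B = 6, removing each variable's own equation.
Z = |W - B|  [with W=9, B=6]  = 3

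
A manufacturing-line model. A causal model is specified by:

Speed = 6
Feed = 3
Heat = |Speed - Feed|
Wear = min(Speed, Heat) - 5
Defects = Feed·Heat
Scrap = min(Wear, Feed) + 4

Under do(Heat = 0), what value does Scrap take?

-1

The intervention breaks the incoming arrows to Heat: Heat = |Speed - Feed| no longer applies, and Heat = 0.
Wear = min(Speed, Heat) - 5  [with Speed=6, Heat=0]  = -5
Scrap = min(Wear, Feed) + 4  [with Wear=-5, Feed=3]  = -1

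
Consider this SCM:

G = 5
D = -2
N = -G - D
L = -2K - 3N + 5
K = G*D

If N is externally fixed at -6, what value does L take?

do(N=-6) replaces the equation N = -G - D with the constant N = -6.
K = G*D  [with G=5, D=-2]  = -10
L = -2K - 3N + 5  [with K=-10, N=-6]  = 43

43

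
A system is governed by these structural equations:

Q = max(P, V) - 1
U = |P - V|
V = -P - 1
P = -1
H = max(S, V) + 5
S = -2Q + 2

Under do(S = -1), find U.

The intervention breaks the incoming arrows to S: S = -2Q + 2 no longer applies, and S = -1.
Since U is not a descendant of the intervened variable, it is unaffected.
V = -P - 1  [with P=-1]  = 0
U = |P - V|  [with P=-1, V=0]  = 1

1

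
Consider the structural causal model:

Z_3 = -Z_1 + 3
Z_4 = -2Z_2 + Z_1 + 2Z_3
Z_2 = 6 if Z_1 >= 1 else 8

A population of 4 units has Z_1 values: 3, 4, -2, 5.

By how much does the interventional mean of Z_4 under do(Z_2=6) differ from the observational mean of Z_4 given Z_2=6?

1.5

do(Z_2=6) breaks Z_2's dependence on Z_1. With Z_2=6 fixed, Z_4 across the units is -9, -10, -4, -11, mean -8.5.
Observing Z_2=6 restricts to units where Z_2's equation naturally yields 6: Z_1 ∈ {3, 4, 5}. In that subpopulation Z_4 = -9, -10, -11, mean -10.
Difference = -8.5 − (-10) = 1.5.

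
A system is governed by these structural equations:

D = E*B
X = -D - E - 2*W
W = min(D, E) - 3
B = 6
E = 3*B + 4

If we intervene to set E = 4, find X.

-30

do(E=4) replaces the equation E = 3*B + 4 with the constant E = 4.
D = E*B  [with E=4, B=6]  = 24
W = min(D, E) - 3  [with D=24, E=4]  = 1
X = -D - E - 2*W  [with D=24, E=4, W=1]  = -30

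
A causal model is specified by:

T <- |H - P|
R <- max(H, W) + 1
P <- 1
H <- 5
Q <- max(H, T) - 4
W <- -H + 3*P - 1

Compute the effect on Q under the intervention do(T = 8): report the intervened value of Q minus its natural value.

3

The intervention breaks the incoming arrows to T: T <- |H - P| no longer applies, and T = 8.
Q = max(H, T) - 4  [with H=5, T=8]  = 4
Without intervention: T = |H - P|  [with H=5, P=1]  = 4; Q = max(H, T) - 4  [with H=5, T=4]  = 1.
Change = 4 − 1 = 3.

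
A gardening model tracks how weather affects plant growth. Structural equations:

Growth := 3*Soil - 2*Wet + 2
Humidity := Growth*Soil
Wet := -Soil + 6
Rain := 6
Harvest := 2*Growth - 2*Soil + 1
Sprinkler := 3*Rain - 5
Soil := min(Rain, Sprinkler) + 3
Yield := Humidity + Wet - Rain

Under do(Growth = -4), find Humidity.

The intervention breaks the incoming arrows to Growth: Growth := 3*Soil - 2*Wet + 2 no longer applies, and Growth = -4.
Sprinkler = 3*Rain - 5  [with Rain=6]  = 13
Soil = min(Rain, Sprinkler) + 3  [with Rain=6, Sprinkler=13]  = 9
Humidity = Growth*Soil  [with Growth=-4, Soil=9]  = -36

-36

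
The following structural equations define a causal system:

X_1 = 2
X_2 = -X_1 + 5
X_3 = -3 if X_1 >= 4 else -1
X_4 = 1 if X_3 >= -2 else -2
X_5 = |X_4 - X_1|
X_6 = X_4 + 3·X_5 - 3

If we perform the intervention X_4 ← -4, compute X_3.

Under do(X_4=-4), the mechanism X_4 = 1 if X_3 >= -2 else -2 is discarded; X_4 is fixed at -4.
Since X_3 is not a descendant of the intervened variable, it is unaffected.
X_3 = -3 if X_1 >= 4 else -1  [with X_1=2]  = -1

-1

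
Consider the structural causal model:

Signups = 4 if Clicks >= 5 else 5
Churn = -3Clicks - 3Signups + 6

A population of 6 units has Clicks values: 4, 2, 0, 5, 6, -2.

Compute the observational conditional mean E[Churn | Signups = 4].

-22.5

E[Churn|Signups=4] averages over only the 2 units with Signups=4 (Clicks = 5, 6): Churn = -21, -24, mean -22.5.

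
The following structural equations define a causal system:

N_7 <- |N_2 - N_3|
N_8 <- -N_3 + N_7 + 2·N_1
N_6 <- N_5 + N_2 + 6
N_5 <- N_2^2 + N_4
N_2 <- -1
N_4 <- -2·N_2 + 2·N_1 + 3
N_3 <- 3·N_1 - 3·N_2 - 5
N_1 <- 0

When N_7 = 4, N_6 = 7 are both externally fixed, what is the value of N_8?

6

Under do(N_7 = 4, N_6 = 7), each intervened variable's structural equation is replaced by its fixed value.
N_3 = 3·N_1 - 3·N_2 - 5  [with N_1=0, N_2=-1]  = -2
N_8 = -N_3 + N_7 + 2·N_1  [with N_3=-2, N_7=4, N_1=0]  = 6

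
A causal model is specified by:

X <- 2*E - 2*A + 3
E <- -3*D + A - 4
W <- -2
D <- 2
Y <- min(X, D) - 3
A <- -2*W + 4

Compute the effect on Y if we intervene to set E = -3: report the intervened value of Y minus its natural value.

-2

Under do(E=-3), the mechanism E <- -3*D + A - 4 is discarded; E is fixed at -3.
A = -2*W + 4  [with W=-2]  = 8
X = 2*E - 2*A + 3  [with E=-3, A=8]  = -19
Y = min(X, D) - 3  [with X=-19, D=2]  = -22
Without intervention: A = -2*W + 4  [with W=-2]  = 8; E = -3*D + A - 4  [with D=2, A=8]  = -2; X = 2*E - 2*A + 3  [with E=-2, A=8]  = -17; Y = min(X, D) - 3  [with X=-17, D=2]  = -20.
Change = -22 − (-20) = -2.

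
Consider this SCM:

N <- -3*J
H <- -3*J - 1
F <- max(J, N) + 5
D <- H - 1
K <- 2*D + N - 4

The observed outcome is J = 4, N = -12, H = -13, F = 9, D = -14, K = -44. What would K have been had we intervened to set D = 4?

-8

The intervention breaks the incoming arrows to D: D <- H - 1 no longer applies, and D = 4.
N = -3*J  [with J=4]  = -12
K = 2*D + N - 4  [with D=4, N=-12]  = -8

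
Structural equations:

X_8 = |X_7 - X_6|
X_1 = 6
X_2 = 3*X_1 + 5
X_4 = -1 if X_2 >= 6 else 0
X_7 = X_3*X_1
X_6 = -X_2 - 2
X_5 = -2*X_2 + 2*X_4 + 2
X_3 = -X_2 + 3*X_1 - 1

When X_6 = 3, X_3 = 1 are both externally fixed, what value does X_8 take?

3

Setting X_6 = 3, X_3 = 1 by intervention discards those variables' equations.
X_7 = X_3*X_1  [with X_3=1, X_1=6]  = 6
X_8 = |X_7 - X_6|  [with X_7=6, X_6=3]  = 3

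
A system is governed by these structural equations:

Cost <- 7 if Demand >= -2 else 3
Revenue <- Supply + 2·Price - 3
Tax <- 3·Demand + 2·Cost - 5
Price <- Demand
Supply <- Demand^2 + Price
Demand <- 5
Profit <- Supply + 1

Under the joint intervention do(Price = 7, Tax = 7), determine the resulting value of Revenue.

43

Setting Price = 7, Tax = 7 by intervention discards those variables' equations.
Supply = Demand^2 + Price  [with Demand=5, Price=7]  = 32
Revenue = Supply + 2·Price - 3  [with Supply=32, Price=7]  = 43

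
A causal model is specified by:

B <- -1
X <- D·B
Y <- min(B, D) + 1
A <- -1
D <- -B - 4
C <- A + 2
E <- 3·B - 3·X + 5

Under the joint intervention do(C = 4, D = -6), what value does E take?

The joint intervention fixes C = 4, D = -6, removing each variable's own equation.
X = D·B  [with D=-6, B=-1]  = 6
E = 3·B - 3·X + 5  [with B=-1, X=6]  = -16

-16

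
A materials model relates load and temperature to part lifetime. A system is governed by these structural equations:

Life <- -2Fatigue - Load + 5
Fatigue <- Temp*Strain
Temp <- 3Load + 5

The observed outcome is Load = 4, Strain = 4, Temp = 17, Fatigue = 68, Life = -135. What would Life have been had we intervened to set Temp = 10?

do(Temp=10) replaces the equation Temp <- 3Load + 5 with the constant Temp = 10.
Fatigue = Temp*Strain  [with Temp=10, Strain=4]  = 40
Life = -2Fatigue - Load + 5  [with Fatigue=40, Load=4]  = -79

-79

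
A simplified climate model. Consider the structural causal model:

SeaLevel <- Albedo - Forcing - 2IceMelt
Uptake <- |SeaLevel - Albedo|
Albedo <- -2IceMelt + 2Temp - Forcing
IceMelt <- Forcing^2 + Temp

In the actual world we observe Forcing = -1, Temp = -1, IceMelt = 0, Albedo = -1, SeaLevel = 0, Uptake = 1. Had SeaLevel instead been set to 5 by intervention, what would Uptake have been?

6

The intervention breaks the incoming arrows to SeaLevel: SeaLevel <- Albedo - Forcing - 2IceMelt no longer applies, and SeaLevel = 5.
IceMelt = Forcing^2 + Temp  [with Forcing=-1, Temp=-1]  = 0
Albedo = -2IceMelt + 2Temp - Forcing  [with IceMelt=0, Temp=-1, Forcing=-1]  = -1
Uptake = |SeaLevel - Albedo|  [with SeaLevel=5, Albedo=-1]  = 6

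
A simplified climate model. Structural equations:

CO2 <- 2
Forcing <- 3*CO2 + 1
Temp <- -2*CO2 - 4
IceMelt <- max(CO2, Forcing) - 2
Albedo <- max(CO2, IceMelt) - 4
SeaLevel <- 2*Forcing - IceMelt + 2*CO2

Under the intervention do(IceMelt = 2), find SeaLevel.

Under do(IceMelt=2), the mechanism IceMelt <- max(CO2, Forcing) - 2 is discarded; IceMelt is fixed at 2.
Forcing = 3*CO2 + 1  [with CO2=2]  = 7
SeaLevel = 2*Forcing - IceMelt + 2*CO2  [with Forcing=7, IceMelt=2, CO2=2]  = 16

16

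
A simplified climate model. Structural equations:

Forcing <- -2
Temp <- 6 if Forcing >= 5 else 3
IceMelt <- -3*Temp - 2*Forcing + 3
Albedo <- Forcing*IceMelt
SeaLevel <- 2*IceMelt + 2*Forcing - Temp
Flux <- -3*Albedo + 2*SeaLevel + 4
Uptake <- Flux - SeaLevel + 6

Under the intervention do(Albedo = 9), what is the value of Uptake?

-28

The intervention breaks the incoming arrows to Albedo: Albedo <- Forcing*IceMelt no longer applies, and Albedo = 9.
Temp = 6 if Forcing >= 5 else 3  [with Forcing=-2]  = 3
IceMelt = -3*Temp - 2*Forcing + 3  [with Temp=3, Forcing=-2]  = -2
SeaLevel = 2*IceMelt + 2*Forcing - Temp  [with IceMelt=-2, Forcing=-2, Temp=3]  = -11
Flux = -3*Albedo + 2*SeaLevel + 4  [with Albedo=9, SeaLevel=-11]  = -45
Uptake = Flux - SeaLevel + 6  [with Flux=-45, SeaLevel=-11]  = -28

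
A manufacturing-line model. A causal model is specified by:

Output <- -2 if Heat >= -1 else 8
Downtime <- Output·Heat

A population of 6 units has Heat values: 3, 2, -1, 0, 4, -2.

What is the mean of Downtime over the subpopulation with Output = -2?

Observing Output=-2 restricts to units where Output's equation naturally yields -2: Heat ∈ {3, 2, -1, 0, 4}. In that subpopulation Downtime = -6, -4, 2, 0, -8, mean -3.2.

-3.2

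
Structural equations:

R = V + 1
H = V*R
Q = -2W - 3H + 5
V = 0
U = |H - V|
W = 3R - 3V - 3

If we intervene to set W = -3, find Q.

11

The intervention breaks the incoming arrows to W: W = 3R - 3V - 3 no longer applies, and W = -3.
R = V + 1  [with V=0]  = 1
H = V*R  [with V=0, R=1]  = 0
Q = -2W - 3H + 5  [with W=-3, H=0]  = 11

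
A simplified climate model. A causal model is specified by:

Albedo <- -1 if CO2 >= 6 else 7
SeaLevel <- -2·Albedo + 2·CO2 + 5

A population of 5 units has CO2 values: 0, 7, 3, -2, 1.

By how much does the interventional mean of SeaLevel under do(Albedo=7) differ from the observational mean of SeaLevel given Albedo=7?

Under do(Albedo=7), Albedo's equation is replaced by Albedo=7 for every unit. Per-unit SeaLevel: -9, 5, -3, -13, -7. Mean = -5.4.
Observing Albedo=7 restricts to units where Albedo's equation naturally yields 7: CO2 ∈ {0, 3, -2, 1}. In that subpopulation SeaLevel = -9, -3, -13, -7, mean -8.
Difference = -5.4 − (-8) = 2.6.

2.6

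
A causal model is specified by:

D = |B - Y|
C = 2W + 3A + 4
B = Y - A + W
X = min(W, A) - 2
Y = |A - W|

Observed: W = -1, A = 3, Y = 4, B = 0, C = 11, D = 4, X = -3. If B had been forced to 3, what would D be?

1

Under do(B=3), the mechanism B = Y - A + W is discarded; B is fixed at 3.
Y = |A - W|  [with A=3, W=-1]  = 4
D = |B - Y|  [with B=3, Y=4]  = 1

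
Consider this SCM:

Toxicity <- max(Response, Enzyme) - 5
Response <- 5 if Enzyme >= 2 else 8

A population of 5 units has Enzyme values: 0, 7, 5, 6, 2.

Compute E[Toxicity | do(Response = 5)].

0.6

Every unit gets Response=5 under the intervention. Toxicity values become 0, 2, 0, 1, 0; E[Toxicity|do(Response=5)] = 0.6.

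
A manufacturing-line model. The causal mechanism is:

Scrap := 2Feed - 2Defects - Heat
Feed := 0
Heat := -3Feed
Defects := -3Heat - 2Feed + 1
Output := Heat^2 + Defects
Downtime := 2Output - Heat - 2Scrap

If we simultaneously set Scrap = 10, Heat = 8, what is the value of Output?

41

The joint intervention fixes Scrap = 10, Heat = 8, removing each variable's own equation.
Defects = -3Heat - 2Feed + 1  [with Heat=8, Feed=0]  = -23
Output = Heat^2 + Defects  [with Heat=8, Defects=-23]  = 41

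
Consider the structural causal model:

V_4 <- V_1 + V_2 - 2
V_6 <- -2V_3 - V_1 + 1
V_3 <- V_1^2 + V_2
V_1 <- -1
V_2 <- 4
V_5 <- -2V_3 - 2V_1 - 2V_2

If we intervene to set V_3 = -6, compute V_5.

6

do(V_3=-6) replaces the equation V_3 <- V_1^2 + V_2 with the constant V_3 = -6.
V_5 = -2V_3 - 2V_1 - 2V_2  [with V_3=-6, V_1=-1, V_2=4]  = 6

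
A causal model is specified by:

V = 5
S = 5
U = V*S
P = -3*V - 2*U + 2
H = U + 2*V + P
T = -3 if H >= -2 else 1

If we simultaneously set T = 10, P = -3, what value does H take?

32

Setting T = 10, P = -3 by intervention discards those variables' equations.
U = V*S  [with V=5, S=5]  = 25
H = U + 2*V + P  [with U=25, V=5, P=-3]  = 32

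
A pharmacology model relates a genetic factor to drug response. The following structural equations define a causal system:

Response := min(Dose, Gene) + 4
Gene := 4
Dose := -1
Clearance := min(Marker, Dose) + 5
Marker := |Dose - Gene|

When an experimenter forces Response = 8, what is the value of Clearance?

4

Intervening sets Response = 8 and removes its equation (Response := min(Dose, Gene) + 4).
No directed path runs from Response to Clearance, so Clearance keeps its natural value.
Marker = |Dose - Gene|  [with Dose=-1, Gene=4]  = 5
Clearance = min(Marker, Dose) + 5  [with Marker=5, Dose=-1]  = 4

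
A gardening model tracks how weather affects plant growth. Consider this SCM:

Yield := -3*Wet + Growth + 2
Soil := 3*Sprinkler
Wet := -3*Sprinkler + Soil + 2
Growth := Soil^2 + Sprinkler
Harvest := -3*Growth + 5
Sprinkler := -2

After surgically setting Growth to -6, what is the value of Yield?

Intervening sets Growth = -6 and removes its equation (Growth := Soil^2 + Sprinkler).
Soil = 3*Sprinkler  [with Sprinkler=-2]  = -6
Wet = -3*Sprinkler + Soil + 2  [with Sprinkler=-2, Soil=-6]  = 2
Yield = -3*Wet + Growth + 2  [with Wet=2, Growth=-6]  = -10

-10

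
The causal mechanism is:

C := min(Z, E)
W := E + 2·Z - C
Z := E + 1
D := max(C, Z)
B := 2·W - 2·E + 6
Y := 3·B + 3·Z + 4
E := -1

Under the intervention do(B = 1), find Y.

7

Intervening sets B = 1 and removes its equation (B := 2·W - 2·E + 6).
Z = E + 1  [with E=-1]  = 0
Y = 3·B + 3·Z + 4  [with B=1, Z=0]  = 7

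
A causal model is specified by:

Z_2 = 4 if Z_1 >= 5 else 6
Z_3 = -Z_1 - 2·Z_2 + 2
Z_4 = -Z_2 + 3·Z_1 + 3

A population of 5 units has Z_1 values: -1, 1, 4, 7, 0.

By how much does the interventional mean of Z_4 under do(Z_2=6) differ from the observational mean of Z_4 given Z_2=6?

3.6

Every unit gets Z_2=6 under the intervention. Z_4 values become -6, 0, 9, 18, -3; E[Z_4|do(Z_2=6)] = 3.6.
Conditioning on Z_2=6 selects the 4 unit(s) with Z_1 ∈ {-1, 1, 4, 0}. Their Z_4 values: -6, 0, 9, -3. Mean = 0.
Difference = 3.6 − 0 = 3.6.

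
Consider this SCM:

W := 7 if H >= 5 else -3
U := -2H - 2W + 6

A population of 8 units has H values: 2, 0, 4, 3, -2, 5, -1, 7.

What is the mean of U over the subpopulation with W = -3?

E[U|W=-3] averages over only the 6 units with W=-3 (H = 2, 0, 4, 3, -2, -1): U = 8, 12, 4, 6, 16, 14, mean 10.

10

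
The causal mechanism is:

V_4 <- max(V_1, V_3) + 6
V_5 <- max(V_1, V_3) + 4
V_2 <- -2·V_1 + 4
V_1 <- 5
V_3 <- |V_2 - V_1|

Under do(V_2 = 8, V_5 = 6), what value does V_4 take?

11

The joint intervention fixes V_2 = 8, V_5 = 6, removing each variable's own equation.
V_3 = |V_2 - V_1|  [with V_2=8, V_1=5]  = 3
V_4 = max(V_1, V_3) + 6  [with V_1=5, V_3=3]  = 11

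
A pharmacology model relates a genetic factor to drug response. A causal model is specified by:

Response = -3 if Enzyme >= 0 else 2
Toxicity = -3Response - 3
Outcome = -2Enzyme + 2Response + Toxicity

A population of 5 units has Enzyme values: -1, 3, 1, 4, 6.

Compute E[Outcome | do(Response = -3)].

do(Response=-3) breaks Response's dependence on Enzyme. With Response=-3 fixed, Outcome across the units is 2, -6, -2, -8, -12, mean -5.2.

-5.2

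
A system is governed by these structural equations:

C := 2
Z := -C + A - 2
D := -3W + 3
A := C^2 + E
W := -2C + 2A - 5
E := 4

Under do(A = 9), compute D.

-24

do(A=9) replaces the equation A := C^2 + E with the constant A = 9.
W = -2C + 2A - 5  [with C=2, A=9]  = 9
D = -3W + 3  [with W=9]  = -24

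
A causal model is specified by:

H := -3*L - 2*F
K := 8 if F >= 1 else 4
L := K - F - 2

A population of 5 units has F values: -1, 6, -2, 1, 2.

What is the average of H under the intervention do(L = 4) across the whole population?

-14.4

Every unit gets L=4 under the intervention. H values become -10, -24, -8, -14, -16; E[H|do(L=4)] = -14.4.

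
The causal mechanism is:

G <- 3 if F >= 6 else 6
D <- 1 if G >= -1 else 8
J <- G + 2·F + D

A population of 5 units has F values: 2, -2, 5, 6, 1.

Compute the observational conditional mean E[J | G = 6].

10

E[J|G=6] averages over only the 4 units with G=6 (F = 2, -2, 5, 1): J = 11, 3, 17, 9, mean 10.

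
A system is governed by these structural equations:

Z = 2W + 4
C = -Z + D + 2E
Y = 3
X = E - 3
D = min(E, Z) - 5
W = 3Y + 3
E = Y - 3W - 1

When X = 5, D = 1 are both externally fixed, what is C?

-95

Under do(X = 5, D = 1), each intervened variable's structural equation is replaced by its fixed value.
W = 3Y + 3  [with Y=3]  = 12
E = Y - 3W - 1  [with Y=3, W=12]  = -34
Z = 2W + 4  [with W=12]  = 28
C = -Z + D + 2E  [with Z=28, D=1, E=-34]  = -95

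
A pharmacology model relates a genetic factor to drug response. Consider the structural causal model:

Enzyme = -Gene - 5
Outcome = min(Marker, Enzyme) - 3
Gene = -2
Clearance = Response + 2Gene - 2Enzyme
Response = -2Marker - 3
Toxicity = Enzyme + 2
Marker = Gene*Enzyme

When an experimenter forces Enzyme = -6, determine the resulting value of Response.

-27

Under do(Enzyme=-6), the mechanism Enzyme = -Gene - 5 is discarded; Enzyme is fixed at -6.
Marker = Gene*Enzyme  [with Gene=-2, Enzyme=-6]  = 12
Response = -2Marker - 3  [with Marker=12]  = -27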